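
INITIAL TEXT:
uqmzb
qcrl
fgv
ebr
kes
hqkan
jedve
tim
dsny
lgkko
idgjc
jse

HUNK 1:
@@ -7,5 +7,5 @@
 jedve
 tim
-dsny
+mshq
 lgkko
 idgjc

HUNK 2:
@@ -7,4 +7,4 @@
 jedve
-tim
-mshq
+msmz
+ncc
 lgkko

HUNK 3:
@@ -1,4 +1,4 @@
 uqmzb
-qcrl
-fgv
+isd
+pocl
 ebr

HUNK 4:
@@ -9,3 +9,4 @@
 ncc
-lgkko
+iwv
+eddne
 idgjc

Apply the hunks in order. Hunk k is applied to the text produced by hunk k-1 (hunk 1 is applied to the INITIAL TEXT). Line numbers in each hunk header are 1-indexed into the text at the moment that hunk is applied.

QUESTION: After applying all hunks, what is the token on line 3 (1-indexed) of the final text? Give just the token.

Hunk 1: at line 7 remove [dsny] add [mshq] -> 12 lines: uqmzb qcrl fgv ebr kes hqkan jedve tim mshq lgkko idgjc jse
Hunk 2: at line 7 remove [tim,mshq] add [msmz,ncc] -> 12 lines: uqmzb qcrl fgv ebr kes hqkan jedve msmz ncc lgkko idgjc jse
Hunk 3: at line 1 remove [qcrl,fgv] add [isd,pocl] -> 12 lines: uqmzb isd pocl ebr kes hqkan jedve msmz ncc lgkko idgjc jse
Hunk 4: at line 9 remove [lgkko] add [iwv,eddne] -> 13 lines: uqmzb isd pocl ebr kes hqkan jedve msmz ncc iwv eddne idgjc jse
Final line 3: pocl

Answer: pocl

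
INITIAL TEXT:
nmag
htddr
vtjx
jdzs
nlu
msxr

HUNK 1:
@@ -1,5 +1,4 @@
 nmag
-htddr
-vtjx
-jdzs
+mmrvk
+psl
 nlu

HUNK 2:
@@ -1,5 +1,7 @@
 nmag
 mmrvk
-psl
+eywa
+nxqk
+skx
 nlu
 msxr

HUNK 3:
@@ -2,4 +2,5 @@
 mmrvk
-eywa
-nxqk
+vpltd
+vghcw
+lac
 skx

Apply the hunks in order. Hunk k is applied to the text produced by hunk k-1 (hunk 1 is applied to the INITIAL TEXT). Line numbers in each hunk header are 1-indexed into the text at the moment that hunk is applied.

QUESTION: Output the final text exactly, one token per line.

Hunk 1: at line 1 remove [htddr,vtjx,jdzs] add [mmrvk,psl] -> 5 lines: nmag mmrvk psl nlu msxr
Hunk 2: at line 1 remove [psl] add [eywa,nxqk,skx] -> 7 lines: nmag mmrvk eywa nxqk skx nlu msxr
Hunk 3: at line 2 remove [eywa,nxqk] add [vpltd,vghcw,lac] -> 8 lines: nmag mmrvk vpltd vghcw lac skx nlu msxr

Answer: nmag
mmrvk
vpltd
vghcw
lac
skx
nlu
msxr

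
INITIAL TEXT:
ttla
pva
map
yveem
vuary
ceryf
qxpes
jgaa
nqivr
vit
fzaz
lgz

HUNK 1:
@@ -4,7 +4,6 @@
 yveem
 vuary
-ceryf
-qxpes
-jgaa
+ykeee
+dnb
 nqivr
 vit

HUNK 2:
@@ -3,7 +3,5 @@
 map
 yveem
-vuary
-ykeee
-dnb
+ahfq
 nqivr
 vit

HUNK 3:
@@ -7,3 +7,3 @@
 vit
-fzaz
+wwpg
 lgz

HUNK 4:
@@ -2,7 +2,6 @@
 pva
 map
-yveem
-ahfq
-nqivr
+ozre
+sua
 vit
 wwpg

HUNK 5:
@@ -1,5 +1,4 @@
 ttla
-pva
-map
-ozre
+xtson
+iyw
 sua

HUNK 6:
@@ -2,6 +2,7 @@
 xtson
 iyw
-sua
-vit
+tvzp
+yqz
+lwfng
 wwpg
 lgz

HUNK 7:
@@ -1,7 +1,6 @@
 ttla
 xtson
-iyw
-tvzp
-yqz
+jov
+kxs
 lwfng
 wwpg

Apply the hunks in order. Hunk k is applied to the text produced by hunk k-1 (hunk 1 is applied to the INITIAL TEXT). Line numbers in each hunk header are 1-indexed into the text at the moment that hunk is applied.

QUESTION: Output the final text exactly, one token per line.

Answer: ttla
xtson
jov
kxs
lwfng
wwpg
lgz

Derivation:
Hunk 1: at line 4 remove [ceryf,qxpes,jgaa] add [ykeee,dnb] -> 11 lines: ttla pva map yveem vuary ykeee dnb nqivr vit fzaz lgz
Hunk 2: at line 3 remove [vuary,ykeee,dnb] add [ahfq] -> 9 lines: ttla pva map yveem ahfq nqivr vit fzaz lgz
Hunk 3: at line 7 remove [fzaz] add [wwpg] -> 9 lines: ttla pva map yveem ahfq nqivr vit wwpg lgz
Hunk 4: at line 2 remove [yveem,ahfq,nqivr] add [ozre,sua] -> 8 lines: ttla pva map ozre sua vit wwpg lgz
Hunk 5: at line 1 remove [pva,map,ozre] add [xtson,iyw] -> 7 lines: ttla xtson iyw sua vit wwpg lgz
Hunk 6: at line 2 remove [sua,vit] add [tvzp,yqz,lwfng] -> 8 lines: ttla xtson iyw tvzp yqz lwfng wwpg lgz
Hunk 7: at line 1 remove [iyw,tvzp,yqz] add [jov,kxs] -> 7 lines: ttla xtson jov kxs lwfng wwpg lgz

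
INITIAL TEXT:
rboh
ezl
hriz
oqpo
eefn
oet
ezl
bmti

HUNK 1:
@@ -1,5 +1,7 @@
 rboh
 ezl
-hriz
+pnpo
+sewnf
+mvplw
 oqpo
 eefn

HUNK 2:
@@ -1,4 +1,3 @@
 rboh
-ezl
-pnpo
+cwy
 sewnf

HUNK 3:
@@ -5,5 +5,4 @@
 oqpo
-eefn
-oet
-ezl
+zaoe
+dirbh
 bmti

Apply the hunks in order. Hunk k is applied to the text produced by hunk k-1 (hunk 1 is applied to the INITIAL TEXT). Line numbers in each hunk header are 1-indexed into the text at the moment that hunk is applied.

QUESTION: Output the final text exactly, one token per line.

Hunk 1: at line 1 remove [hriz] add [pnpo,sewnf,mvplw] -> 10 lines: rboh ezl pnpo sewnf mvplw oqpo eefn oet ezl bmti
Hunk 2: at line 1 remove [ezl,pnpo] add [cwy] -> 9 lines: rboh cwy sewnf mvplw oqpo eefn oet ezl bmti
Hunk 3: at line 5 remove [eefn,oet,ezl] add [zaoe,dirbh] -> 8 lines: rboh cwy sewnf mvplw oqpo zaoe dirbh bmti

Answer: rboh
cwy
sewnf
mvplw
oqpo
zaoe
dirbh
bmti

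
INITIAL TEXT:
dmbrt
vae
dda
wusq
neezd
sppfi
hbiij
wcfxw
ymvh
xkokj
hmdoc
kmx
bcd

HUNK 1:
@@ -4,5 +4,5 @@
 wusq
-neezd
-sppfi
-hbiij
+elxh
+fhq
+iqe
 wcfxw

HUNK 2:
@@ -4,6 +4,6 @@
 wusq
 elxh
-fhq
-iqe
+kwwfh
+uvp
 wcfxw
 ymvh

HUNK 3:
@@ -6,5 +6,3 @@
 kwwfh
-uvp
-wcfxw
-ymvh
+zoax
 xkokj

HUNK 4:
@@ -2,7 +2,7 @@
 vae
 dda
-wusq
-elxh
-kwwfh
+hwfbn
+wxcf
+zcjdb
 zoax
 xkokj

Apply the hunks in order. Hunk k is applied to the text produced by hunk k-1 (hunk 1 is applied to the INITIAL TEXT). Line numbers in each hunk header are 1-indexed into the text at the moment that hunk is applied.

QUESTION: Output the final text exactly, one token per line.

Hunk 1: at line 4 remove [neezd,sppfi,hbiij] add [elxh,fhq,iqe] -> 13 lines: dmbrt vae dda wusq elxh fhq iqe wcfxw ymvh xkokj hmdoc kmx bcd
Hunk 2: at line 4 remove [fhq,iqe] add [kwwfh,uvp] -> 13 lines: dmbrt vae dda wusq elxh kwwfh uvp wcfxw ymvh xkokj hmdoc kmx bcd
Hunk 3: at line 6 remove [uvp,wcfxw,ymvh] add [zoax] -> 11 lines: dmbrt vae dda wusq elxh kwwfh zoax xkokj hmdoc kmx bcd
Hunk 4: at line 2 remove [wusq,elxh,kwwfh] add [hwfbn,wxcf,zcjdb] -> 11 lines: dmbrt vae dda hwfbn wxcf zcjdb zoax xkokj hmdoc kmx bcd

Answer: dmbrt
vae
dda
hwfbn
wxcf
zcjdb
zoax
xkokj
hmdoc
kmx
bcd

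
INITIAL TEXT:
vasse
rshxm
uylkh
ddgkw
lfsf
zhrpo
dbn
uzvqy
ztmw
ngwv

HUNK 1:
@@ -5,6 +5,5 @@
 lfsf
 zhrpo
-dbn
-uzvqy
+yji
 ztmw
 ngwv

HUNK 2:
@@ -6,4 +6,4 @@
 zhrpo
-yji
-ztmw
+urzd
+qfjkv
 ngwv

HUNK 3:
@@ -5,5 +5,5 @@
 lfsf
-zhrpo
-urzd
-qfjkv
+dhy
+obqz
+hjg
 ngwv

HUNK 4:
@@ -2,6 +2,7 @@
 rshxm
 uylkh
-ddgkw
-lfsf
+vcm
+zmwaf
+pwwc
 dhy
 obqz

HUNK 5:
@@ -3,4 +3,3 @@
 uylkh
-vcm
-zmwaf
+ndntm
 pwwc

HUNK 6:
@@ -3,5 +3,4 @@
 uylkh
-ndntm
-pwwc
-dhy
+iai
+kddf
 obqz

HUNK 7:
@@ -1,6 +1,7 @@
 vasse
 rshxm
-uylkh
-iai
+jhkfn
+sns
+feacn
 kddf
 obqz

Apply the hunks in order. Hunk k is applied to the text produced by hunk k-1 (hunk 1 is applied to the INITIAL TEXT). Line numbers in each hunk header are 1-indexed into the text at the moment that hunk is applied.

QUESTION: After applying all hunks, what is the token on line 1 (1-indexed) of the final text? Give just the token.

Hunk 1: at line 5 remove [dbn,uzvqy] add [yji] -> 9 lines: vasse rshxm uylkh ddgkw lfsf zhrpo yji ztmw ngwv
Hunk 2: at line 6 remove [yji,ztmw] add [urzd,qfjkv] -> 9 lines: vasse rshxm uylkh ddgkw lfsf zhrpo urzd qfjkv ngwv
Hunk 3: at line 5 remove [zhrpo,urzd,qfjkv] add [dhy,obqz,hjg] -> 9 lines: vasse rshxm uylkh ddgkw lfsf dhy obqz hjg ngwv
Hunk 4: at line 2 remove [ddgkw,lfsf] add [vcm,zmwaf,pwwc] -> 10 lines: vasse rshxm uylkh vcm zmwaf pwwc dhy obqz hjg ngwv
Hunk 5: at line 3 remove [vcm,zmwaf] add [ndntm] -> 9 lines: vasse rshxm uylkh ndntm pwwc dhy obqz hjg ngwv
Hunk 6: at line 3 remove [ndntm,pwwc,dhy] add [iai,kddf] -> 8 lines: vasse rshxm uylkh iai kddf obqz hjg ngwv
Hunk 7: at line 1 remove [uylkh,iai] add [jhkfn,sns,feacn] -> 9 lines: vasse rshxm jhkfn sns feacn kddf obqz hjg ngwv
Final line 1: vasse

Answer: vasse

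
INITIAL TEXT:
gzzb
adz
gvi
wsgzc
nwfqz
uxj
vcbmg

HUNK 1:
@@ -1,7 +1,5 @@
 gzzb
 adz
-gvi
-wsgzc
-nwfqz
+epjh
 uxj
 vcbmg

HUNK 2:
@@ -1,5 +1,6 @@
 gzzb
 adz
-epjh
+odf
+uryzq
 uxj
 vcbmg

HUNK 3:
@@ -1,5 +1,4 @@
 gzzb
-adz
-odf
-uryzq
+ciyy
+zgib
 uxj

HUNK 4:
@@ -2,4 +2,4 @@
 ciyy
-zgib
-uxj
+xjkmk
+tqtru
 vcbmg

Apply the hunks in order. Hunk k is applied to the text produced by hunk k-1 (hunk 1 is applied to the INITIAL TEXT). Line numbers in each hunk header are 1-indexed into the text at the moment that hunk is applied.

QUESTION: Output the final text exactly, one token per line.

Hunk 1: at line 1 remove [gvi,wsgzc,nwfqz] add [epjh] -> 5 lines: gzzb adz epjh uxj vcbmg
Hunk 2: at line 1 remove [epjh] add [odf,uryzq] -> 6 lines: gzzb adz odf uryzq uxj vcbmg
Hunk 3: at line 1 remove [adz,odf,uryzq] add [ciyy,zgib] -> 5 lines: gzzb ciyy zgib uxj vcbmg
Hunk 4: at line 2 remove [zgib,uxj] add [xjkmk,tqtru] -> 5 lines: gzzb ciyy xjkmk tqtru vcbmg

Answer: gzzb
ciyy
xjkmk
tqtru
vcbmg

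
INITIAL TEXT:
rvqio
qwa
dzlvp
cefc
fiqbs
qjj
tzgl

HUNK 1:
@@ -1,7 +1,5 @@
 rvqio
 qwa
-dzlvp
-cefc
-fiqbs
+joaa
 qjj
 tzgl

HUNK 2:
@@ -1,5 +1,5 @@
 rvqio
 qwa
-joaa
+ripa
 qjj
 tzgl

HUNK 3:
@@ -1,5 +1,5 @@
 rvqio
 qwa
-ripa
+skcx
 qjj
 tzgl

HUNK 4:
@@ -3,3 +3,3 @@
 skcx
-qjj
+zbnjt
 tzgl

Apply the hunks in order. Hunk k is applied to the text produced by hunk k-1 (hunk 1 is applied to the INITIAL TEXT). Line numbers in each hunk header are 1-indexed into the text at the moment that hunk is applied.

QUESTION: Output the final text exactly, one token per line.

Hunk 1: at line 1 remove [dzlvp,cefc,fiqbs] add [joaa] -> 5 lines: rvqio qwa joaa qjj tzgl
Hunk 2: at line 1 remove [joaa] add [ripa] -> 5 lines: rvqio qwa ripa qjj tzgl
Hunk 3: at line 1 remove [ripa] add [skcx] -> 5 lines: rvqio qwa skcx qjj tzgl
Hunk 4: at line 3 remove [qjj] add [zbnjt] -> 5 lines: rvqio qwa skcx zbnjt tzgl

Answer: rvqio
qwa
skcx
zbnjt
tzgl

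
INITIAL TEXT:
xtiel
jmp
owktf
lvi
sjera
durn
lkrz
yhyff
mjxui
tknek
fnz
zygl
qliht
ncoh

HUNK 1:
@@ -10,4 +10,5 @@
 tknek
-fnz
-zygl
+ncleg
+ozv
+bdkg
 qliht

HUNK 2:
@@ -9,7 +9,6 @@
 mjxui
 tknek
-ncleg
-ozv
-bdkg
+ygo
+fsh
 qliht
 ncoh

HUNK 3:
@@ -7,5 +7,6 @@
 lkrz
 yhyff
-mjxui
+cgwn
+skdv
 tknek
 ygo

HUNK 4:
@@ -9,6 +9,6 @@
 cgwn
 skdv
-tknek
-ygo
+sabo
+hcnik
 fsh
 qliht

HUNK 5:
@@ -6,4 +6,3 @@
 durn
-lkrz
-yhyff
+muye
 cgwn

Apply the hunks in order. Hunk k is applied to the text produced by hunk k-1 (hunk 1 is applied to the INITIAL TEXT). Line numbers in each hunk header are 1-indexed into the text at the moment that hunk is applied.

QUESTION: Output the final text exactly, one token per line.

Hunk 1: at line 10 remove [fnz,zygl] add [ncleg,ozv,bdkg] -> 15 lines: xtiel jmp owktf lvi sjera durn lkrz yhyff mjxui tknek ncleg ozv bdkg qliht ncoh
Hunk 2: at line 9 remove [ncleg,ozv,bdkg] add [ygo,fsh] -> 14 lines: xtiel jmp owktf lvi sjera durn lkrz yhyff mjxui tknek ygo fsh qliht ncoh
Hunk 3: at line 7 remove [mjxui] add [cgwn,skdv] -> 15 lines: xtiel jmp owktf lvi sjera durn lkrz yhyff cgwn skdv tknek ygo fsh qliht ncoh
Hunk 4: at line 9 remove [tknek,ygo] add [sabo,hcnik] -> 15 lines: xtiel jmp owktf lvi sjera durn lkrz yhyff cgwn skdv sabo hcnik fsh qliht ncoh
Hunk 5: at line 6 remove [lkrz,yhyff] add [muye] -> 14 lines: xtiel jmp owktf lvi sjera durn muye cgwn skdv sabo hcnik fsh qliht ncoh

Answer: xtiel
jmp
owktf
lvi
sjera
durn
muye
cgwn
skdv
sabo
hcnik
fsh
qliht
ncoh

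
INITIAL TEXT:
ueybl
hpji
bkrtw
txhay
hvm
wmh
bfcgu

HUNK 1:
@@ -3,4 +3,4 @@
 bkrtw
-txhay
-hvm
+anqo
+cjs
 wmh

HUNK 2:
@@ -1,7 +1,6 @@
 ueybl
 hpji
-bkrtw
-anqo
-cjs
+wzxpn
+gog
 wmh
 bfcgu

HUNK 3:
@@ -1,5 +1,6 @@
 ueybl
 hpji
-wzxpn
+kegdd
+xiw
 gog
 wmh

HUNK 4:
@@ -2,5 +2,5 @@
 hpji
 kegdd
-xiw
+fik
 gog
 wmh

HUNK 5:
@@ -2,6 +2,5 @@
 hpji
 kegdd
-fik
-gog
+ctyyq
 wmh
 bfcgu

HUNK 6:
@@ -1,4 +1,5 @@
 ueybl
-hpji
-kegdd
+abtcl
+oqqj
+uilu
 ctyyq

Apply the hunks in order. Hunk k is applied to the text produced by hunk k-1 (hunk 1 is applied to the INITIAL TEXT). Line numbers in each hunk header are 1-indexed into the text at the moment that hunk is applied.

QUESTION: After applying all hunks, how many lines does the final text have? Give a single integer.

Hunk 1: at line 3 remove [txhay,hvm] add [anqo,cjs] -> 7 lines: ueybl hpji bkrtw anqo cjs wmh bfcgu
Hunk 2: at line 1 remove [bkrtw,anqo,cjs] add [wzxpn,gog] -> 6 lines: ueybl hpji wzxpn gog wmh bfcgu
Hunk 3: at line 1 remove [wzxpn] add [kegdd,xiw] -> 7 lines: ueybl hpji kegdd xiw gog wmh bfcgu
Hunk 4: at line 2 remove [xiw] add [fik] -> 7 lines: ueybl hpji kegdd fik gog wmh bfcgu
Hunk 5: at line 2 remove [fik,gog] add [ctyyq] -> 6 lines: ueybl hpji kegdd ctyyq wmh bfcgu
Hunk 6: at line 1 remove [hpji,kegdd] add [abtcl,oqqj,uilu] -> 7 lines: ueybl abtcl oqqj uilu ctyyq wmh bfcgu
Final line count: 7

Answer: 7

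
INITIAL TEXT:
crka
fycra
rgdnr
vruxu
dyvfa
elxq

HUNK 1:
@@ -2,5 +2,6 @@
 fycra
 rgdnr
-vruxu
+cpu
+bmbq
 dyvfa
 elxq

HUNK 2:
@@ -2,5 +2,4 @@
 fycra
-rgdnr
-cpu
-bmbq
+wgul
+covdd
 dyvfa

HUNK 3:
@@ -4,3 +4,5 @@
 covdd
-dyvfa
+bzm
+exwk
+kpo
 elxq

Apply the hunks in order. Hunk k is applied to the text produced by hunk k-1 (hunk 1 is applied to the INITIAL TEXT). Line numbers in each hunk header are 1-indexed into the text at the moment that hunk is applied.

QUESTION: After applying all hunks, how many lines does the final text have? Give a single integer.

Hunk 1: at line 2 remove [vruxu] add [cpu,bmbq] -> 7 lines: crka fycra rgdnr cpu bmbq dyvfa elxq
Hunk 2: at line 2 remove [rgdnr,cpu,bmbq] add [wgul,covdd] -> 6 lines: crka fycra wgul covdd dyvfa elxq
Hunk 3: at line 4 remove [dyvfa] add [bzm,exwk,kpo] -> 8 lines: crka fycra wgul covdd bzm exwk kpo elxq
Final line count: 8

Answer: 8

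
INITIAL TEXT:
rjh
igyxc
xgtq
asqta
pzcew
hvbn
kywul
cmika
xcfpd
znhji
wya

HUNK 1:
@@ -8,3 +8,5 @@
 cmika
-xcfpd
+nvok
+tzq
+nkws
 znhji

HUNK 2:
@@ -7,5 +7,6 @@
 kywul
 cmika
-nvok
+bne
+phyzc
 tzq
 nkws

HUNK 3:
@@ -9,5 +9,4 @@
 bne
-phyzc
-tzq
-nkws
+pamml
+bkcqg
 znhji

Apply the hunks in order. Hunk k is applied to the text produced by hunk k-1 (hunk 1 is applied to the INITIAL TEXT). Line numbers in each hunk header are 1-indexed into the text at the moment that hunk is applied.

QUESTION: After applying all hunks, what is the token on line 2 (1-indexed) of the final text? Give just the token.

Answer: igyxc

Derivation:
Hunk 1: at line 8 remove [xcfpd] add [nvok,tzq,nkws] -> 13 lines: rjh igyxc xgtq asqta pzcew hvbn kywul cmika nvok tzq nkws znhji wya
Hunk 2: at line 7 remove [nvok] add [bne,phyzc] -> 14 lines: rjh igyxc xgtq asqta pzcew hvbn kywul cmika bne phyzc tzq nkws znhji wya
Hunk 3: at line 9 remove [phyzc,tzq,nkws] add [pamml,bkcqg] -> 13 lines: rjh igyxc xgtq asqta pzcew hvbn kywul cmika bne pamml bkcqg znhji wya
Final line 2: igyxc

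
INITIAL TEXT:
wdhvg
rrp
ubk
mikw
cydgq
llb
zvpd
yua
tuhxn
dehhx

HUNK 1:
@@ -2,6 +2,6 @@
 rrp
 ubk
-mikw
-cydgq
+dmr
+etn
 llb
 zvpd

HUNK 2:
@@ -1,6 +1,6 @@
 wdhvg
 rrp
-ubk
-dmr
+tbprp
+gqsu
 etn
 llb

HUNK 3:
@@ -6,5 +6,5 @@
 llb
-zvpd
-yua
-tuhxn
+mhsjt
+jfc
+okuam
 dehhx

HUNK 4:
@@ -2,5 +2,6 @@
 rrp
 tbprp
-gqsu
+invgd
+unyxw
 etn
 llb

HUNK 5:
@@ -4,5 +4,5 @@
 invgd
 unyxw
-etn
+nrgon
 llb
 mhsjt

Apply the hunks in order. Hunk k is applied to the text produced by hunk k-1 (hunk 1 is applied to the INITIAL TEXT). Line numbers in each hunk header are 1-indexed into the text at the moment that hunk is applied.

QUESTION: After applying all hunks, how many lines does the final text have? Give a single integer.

Answer: 11

Derivation:
Hunk 1: at line 2 remove [mikw,cydgq] add [dmr,etn] -> 10 lines: wdhvg rrp ubk dmr etn llb zvpd yua tuhxn dehhx
Hunk 2: at line 1 remove [ubk,dmr] add [tbprp,gqsu] -> 10 lines: wdhvg rrp tbprp gqsu etn llb zvpd yua tuhxn dehhx
Hunk 3: at line 6 remove [zvpd,yua,tuhxn] add [mhsjt,jfc,okuam] -> 10 lines: wdhvg rrp tbprp gqsu etn llb mhsjt jfc okuam dehhx
Hunk 4: at line 2 remove [gqsu] add [invgd,unyxw] -> 11 lines: wdhvg rrp tbprp invgd unyxw etn llb mhsjt jfc okuam dehhx
Hunk 5: at line 4 remove [etn] add [nrgon] -> 11 lines: wdhvg rrp tbprp invgd unyxw nrgon llb mhsjt jfc okuam dehhx
Final line count: 11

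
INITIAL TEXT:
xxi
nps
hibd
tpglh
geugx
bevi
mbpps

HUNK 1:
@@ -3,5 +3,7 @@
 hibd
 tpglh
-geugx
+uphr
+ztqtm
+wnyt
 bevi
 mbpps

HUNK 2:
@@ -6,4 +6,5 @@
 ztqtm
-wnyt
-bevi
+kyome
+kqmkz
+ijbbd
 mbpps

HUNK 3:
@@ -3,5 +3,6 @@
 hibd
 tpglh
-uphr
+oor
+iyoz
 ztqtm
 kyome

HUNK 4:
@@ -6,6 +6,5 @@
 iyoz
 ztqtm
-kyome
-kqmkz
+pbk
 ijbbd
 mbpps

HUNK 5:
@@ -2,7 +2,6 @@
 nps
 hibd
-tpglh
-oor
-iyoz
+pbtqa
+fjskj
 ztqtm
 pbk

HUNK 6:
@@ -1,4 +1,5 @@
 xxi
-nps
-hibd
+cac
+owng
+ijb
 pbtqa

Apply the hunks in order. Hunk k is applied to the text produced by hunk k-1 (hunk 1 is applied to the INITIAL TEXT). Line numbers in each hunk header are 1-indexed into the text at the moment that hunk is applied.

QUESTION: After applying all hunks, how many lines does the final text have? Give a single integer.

Answer: 10

Derivation:
Hunk 1: at line 3 remove [geugx] add [uphr,ztqtm,wnyt] -> 9 lines: xxi nps hibd tpglh uphr ztqtm wnyt bevi mbpps
Hunk 2: at line 6 remove [wnyt,bevi] add [kyome,kqmkz,ijbbd] -> 10 lines: xxi nps hibd tpglh uphr ztqtm kyome kqmkz ijbbd mbpps
Hunk 3: at line 3 remove [uphr] add [oor,iyoz] -> 11 lines: xxi nps hibd tpglh oor iyoz ztqtm kyome kqmkz ijbbd mbpps
Hunk 4: at line 6 remove [kyome,kqmkz] add [pbk] -> 10 lines: xxi nps hibd tpglh oor iyoz ztqtm pbk ijbbd mbpps
Hunk 5: at line 2 remove [tpglh,oor,iyoz] add [pbtqa,fjskj] -> 9 lines: xxi nps hibd pbtqa fjskj ztqtm pbk ijbbd mbpps
Hunk 6: at line 1 remove [nps,hibd] add [cac,owng,ijb] -> 10 lines: xxi cac owng ijb pbtqa fjskj ztqtm pbk ijbbd mbpps
Final line count: 10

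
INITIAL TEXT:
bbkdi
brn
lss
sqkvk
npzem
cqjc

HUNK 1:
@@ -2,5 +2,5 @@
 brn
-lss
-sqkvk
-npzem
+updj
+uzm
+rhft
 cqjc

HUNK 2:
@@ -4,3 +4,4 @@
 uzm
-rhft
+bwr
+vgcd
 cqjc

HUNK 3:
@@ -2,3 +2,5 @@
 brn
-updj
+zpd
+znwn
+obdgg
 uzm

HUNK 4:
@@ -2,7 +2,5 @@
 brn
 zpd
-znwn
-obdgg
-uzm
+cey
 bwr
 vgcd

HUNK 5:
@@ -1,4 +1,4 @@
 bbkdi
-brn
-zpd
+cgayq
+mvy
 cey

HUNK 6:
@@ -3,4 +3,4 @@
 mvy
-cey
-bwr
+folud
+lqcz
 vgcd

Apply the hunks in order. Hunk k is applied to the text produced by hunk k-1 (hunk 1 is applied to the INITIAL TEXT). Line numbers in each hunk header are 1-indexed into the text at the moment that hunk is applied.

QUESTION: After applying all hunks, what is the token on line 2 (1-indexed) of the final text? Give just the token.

Hunk 1: at line 2 remove [lss,sqkvk,npzem] add [updj,uzm,rhft] -> 6 lines: bbkdi brn updj uzm rhft cqjc
Hunk 2: at line 4 remove [rhft] add [bwr,vgcd] -> 7 lines: bbkdi brn updj uzm bwr vgcd cqjc
Hunk 3: at line 2 remove [updj] add [zpd,znwn,obdgg] -> 9 lines: bbkdi brn zpd znwn obdgg uzm bwr vgcd cqjc
Hunk 4: at line 2 remove [znwn,obdgg,uzm] add [cey] -> 7 lines: bbkdi brn zpd cey bwr vgcd cqjc
Hunk 5: at line 1 remove [brn,zpd] add [cgayq,mvy] -> 7 lines: bbkdi cgayq mvy cey bwr vgcd cqjc
Hunk 6: at line 3 remove [cey,bwr] add [folud,lqcz] -> 7 lines: bbkdi cgayq mvy folud lqcz vgcd cqjc
Final line 2: cgayq

Answer: cgayq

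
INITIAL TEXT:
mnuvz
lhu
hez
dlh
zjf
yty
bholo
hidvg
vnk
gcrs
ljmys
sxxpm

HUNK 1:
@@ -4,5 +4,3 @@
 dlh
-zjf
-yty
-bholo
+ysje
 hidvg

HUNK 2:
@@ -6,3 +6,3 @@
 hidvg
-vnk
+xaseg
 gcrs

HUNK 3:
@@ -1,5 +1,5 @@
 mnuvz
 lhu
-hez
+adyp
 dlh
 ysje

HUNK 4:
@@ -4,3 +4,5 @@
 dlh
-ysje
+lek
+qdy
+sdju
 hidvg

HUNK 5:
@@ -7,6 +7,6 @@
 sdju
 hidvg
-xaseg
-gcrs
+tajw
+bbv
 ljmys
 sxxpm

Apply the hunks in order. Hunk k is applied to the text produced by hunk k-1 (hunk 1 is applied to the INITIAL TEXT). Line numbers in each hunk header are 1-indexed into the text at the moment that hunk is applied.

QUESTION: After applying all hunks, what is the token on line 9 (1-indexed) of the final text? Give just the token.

Answer: tajw

Derivation:
Hunk 1: at line 4 remove [zjf,yty,bholo] add [ysje] -> 10 lines: mnuvz lhu hez dlh ysje hidvg vnk gcrs ljmys sxxpm
Hunk 2: at line 6 remove [vnk] add [xaseg] -> 10 lines: mnuvz lhu hez dlh ysje hidvg xaseg gcrs ljmys sxxpm
Hunk 3: at line 1 remove [hez] add [adyp] -> 10 lines: mnuvz lhu adyp dlh ysje hidvg xaseg gcrs ljmys sxxpm
Hunk 4: at line 4 remove [ysje] add [lek,qdy,sdju] -> 12 lines: mnuvz lhu adyp dlh lek qdy sdju hidvg xaseg gcrs ljmys sxxpm
Hunk 5: at line 7 remove [xaseg,gcrs] add [tajw,bbv] -> 12 lines: mnuvz lhu adyp dlh lek qdy sdju hidvg tajw bbv ljmys sxxpm
Final line 9: tajw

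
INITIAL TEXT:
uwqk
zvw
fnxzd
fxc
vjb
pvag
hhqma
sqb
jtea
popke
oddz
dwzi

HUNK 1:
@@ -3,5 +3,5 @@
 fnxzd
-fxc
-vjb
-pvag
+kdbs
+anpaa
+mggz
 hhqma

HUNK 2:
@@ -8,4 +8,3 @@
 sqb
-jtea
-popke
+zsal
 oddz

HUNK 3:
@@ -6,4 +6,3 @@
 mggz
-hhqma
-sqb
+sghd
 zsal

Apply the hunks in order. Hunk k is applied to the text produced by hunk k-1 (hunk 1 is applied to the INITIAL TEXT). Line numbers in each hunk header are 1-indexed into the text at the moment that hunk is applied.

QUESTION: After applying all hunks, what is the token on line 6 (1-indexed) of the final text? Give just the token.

Hunk 1: at line 3 remove [fxc,vjb,pvag] add [kdbs,anpaa,mggz] -> 12 lines: uwqk zvw fnxzd kdbs anpaa mggz hhqma sqb jtea popke oddz dwzi
Hunk 2: at line 8 remove [jtea,popke] add [zsal] -> 11 lines: uwqk zvw fnxzd kdbs anpaa mggz hhqma sqb zsal oddz dwzi
Hunk 3: at line 6 remove [hhqma,sqb] add [sghd] -> 10 lines: uwqk zvw fnxzd kdbs anpaa mggz sghd zsal oddz dwzi
Final line 6: mggz

Answer: mggz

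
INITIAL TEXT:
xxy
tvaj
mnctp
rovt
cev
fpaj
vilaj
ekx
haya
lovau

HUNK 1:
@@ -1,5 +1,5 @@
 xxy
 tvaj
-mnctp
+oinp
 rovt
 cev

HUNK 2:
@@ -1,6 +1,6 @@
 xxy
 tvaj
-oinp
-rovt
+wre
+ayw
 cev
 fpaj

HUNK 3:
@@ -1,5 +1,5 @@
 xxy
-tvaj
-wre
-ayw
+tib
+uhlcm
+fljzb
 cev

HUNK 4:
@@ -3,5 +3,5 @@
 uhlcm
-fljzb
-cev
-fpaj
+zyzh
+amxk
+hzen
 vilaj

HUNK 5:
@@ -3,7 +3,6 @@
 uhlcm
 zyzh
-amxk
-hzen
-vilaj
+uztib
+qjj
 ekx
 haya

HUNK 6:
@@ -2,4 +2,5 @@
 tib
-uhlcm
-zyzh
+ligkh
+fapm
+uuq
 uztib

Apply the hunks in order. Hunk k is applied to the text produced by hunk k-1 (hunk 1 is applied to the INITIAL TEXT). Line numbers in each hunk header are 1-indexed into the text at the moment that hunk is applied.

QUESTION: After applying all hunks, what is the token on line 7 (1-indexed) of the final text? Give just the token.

Answer: qjj

Derivation:
Hunk 1: at line 1 remove [mnctp] add [oinp] -> 10 lines: xxy tvaj oinp rovt cev fpaj vilaj ekx haya lovau
Hunk 2: at line 1 remove [oinp,rovt] add [wre,ayw] -> 10 lines: xxy tvaj wre ayw cev fpaj vilaj ekx haya lovau
Hunk 3: at line 1 remove [tvaj,wre,ayw] add [tib,uhlcm,fljzb] -> 10 lines: xxy tib uhlcm fljzb cev fpaj vilaj ekx haya lovau
Hunk 4: at line 3 remove [fljzb,cev,fpaj] add [zyzh,amxk,hzen] -> 10 lines: xxy tib uhlcm zyzh amxk hzen vilaj ekx haya lovau
Hunk 5: at line 3 remove [amxk,hzen,vilaj] add [uztib,qjj] -> 9 lines: xxy tib uhlcm zyzh uztib qjj ekx haya lovau
Hunk 6: at line 2 remove [uhlcm,zyzh] add [ligkh,fapm,uuq] -> 10 lines: xxy tib ligkh fapm uuq uztib qjj ekx haya lovau
Final line 7: qjj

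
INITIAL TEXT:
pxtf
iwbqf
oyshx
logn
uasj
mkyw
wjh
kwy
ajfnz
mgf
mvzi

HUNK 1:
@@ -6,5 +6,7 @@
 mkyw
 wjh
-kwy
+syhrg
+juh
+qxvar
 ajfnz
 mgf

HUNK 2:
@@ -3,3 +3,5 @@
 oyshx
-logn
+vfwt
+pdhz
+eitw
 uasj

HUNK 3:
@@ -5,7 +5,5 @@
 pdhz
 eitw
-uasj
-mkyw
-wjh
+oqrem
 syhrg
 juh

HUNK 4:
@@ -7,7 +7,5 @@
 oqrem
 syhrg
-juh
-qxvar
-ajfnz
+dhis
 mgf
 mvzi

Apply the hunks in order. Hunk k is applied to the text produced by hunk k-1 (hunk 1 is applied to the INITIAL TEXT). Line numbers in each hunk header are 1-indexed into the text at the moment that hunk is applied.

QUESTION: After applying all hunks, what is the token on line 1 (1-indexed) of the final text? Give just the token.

Answer: pxtf

Derivation:
Hunk 1: at line 6 remove [kwy] add [syhrg,juh,qxvar] -> 13 lines: pxtf iwbqf oyshx logn uasj mkyw wjh syhrg juh qxvar ajfnz mgf mvzi
Hunk 2: at line 3 remove [logn] add [vfwt,pdhz,eitw] -> 15 lines: pxtf iwbqf oyshx vfwt pdhz eitw uasj mkyw wjh syhrg juh qxvar ajfnz mgf mvzi
Hunk 3: at line 5 remove [uasj,mkyw,wjh] add [oqrem] -> 13 lines: pxtf iwbqf oyshx vfwt pdhz eitw oqrem syhrg juh qxvar ajfnz mgf mvzi
Hunk 4: at line 7 remove [juh,qxvar,ajfnz] add [dhis] -> 11 lines: pxtf iwbqf oyshx vfwt pdhz eitw oqrem syhrg dhis mgf mvzi
Final line 1: pxtf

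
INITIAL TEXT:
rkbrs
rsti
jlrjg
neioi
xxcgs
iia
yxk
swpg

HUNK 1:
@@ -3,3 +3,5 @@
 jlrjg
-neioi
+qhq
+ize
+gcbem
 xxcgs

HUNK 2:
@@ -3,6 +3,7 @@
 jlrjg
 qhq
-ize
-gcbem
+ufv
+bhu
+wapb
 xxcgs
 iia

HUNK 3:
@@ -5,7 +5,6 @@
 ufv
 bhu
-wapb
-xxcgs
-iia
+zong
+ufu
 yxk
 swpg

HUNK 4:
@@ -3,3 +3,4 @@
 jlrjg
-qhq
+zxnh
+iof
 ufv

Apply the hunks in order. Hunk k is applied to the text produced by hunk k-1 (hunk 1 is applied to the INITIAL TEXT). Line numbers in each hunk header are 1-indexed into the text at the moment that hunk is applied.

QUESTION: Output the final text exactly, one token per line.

Answer: rkbrs
rsti
jlrjg
zxnh
iof
ufv
bhu
zong
ufu
yxk
swpg

Derivation:
Hunk 1: at line 3 remove [neioi] add [qhq,ize,gcbem] -> 10 lines: rkbrs rsti jlrjg qhq ize gcbem xxcgs iia yxk swpg
Hunk 2: at line 3 remove [ize,gcbem] add [ufv,bhu,wapb] -> 11 lines: rkbrs rsti jlrjg qhq ufv bhu wapb xxcgs iia yxk swpg
Hunk 3: at line 5 remove [wapb,xxcgs,iia] add [zong,ufu] -> 10 lines: rkbrs rsti jlrjg qhq ufv bhu zong ufu yxk swpg
Hunk 4: at line 3 remove [qhq] add [zxnh,iof] -> 11 lines: rkbrs rsti jlrjg zxnh iof ufv bhu zong ufu yxk swpg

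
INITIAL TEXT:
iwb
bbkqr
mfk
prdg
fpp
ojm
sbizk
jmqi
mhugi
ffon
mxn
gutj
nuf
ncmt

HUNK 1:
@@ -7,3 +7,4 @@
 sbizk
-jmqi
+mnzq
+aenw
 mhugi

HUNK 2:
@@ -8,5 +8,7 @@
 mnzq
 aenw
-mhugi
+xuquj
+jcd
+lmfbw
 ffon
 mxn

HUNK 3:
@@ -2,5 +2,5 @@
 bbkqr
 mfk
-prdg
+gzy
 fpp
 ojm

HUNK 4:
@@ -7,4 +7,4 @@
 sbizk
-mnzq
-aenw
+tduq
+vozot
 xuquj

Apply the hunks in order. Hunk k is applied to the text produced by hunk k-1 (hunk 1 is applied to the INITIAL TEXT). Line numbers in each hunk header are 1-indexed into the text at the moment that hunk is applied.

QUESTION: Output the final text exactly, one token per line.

Answer: iwb
bbkqr
mfk
gzy
fpp
ojm
sbizk
tduq
vozot
xuquj
jcd
lmfbw
ffon
mxn
gutj
nuf
ncmt

Derivation:
Hunk 1: at line 7 remove [jmqi] add [mnzq,aenw] -> 15 lines: iwb bbkqr mfk prdg fpp ojm sbizk mnzq aenw mhugi ffon mxn gutj nuf ncmt
Hunk 2: at line 8 remove [mhugi] add [xuquj,jcd,lmfbw] -> 17 lines: iwb bbkqr mfk prdg fpp ojm sbizk mnzq aenw xuquj jcd lmfbw ffon mxn gutj nuf ncmt
Hunk 3: at line 2 remove [prdg] add [gzy] -> 17 lines: iwb bbkqr mfk gzy fpp ojm sbizk mnzq aenw xuquj jcd lmfbw ffon mxn gutj nuf ncmt
Hunk 4: at line 7 remove [mnzq,aenw] add [tduq,vozot] -> 17 lines: iwb bbkqr mfk gzy fpp ojm sbizk tduq vozot xuquj jcd lmfbw ffon mxn gutj nuf ncmt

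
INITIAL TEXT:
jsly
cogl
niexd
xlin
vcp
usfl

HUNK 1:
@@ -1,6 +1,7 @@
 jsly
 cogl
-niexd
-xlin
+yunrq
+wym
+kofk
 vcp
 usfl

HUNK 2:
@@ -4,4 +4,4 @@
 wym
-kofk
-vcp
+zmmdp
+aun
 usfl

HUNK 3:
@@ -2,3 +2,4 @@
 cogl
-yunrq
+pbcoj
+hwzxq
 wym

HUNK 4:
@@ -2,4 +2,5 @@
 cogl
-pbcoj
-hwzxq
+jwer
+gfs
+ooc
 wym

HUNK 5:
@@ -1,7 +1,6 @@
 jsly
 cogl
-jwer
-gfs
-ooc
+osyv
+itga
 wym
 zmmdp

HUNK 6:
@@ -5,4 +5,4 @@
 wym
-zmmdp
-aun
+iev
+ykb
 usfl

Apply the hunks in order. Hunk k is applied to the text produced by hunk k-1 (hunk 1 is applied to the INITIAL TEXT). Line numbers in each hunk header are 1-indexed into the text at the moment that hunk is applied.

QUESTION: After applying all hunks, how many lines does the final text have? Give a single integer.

Answer: 8

Derivation:
Hunk 1: at line 1 remove [niexd,xlin] add [yunrq,wym,kofk] -> 7 lines: jsly cogl yunrq wym kofk vcp usfl
Hunk 2: at line 4 remove [kofk,vcp] add [zmmdp,aun] -> 7 lines: jsly cogl yunrq wym zmmdp aun usfl
Hunk 3: at line 2 remove [yunrq] add [pbcoj,hwzxq] -> 8 lines: jsly cogl pbcoj hwzxq wym zmmdp aun usfl
Hunk 4: at line 2 remove [pbcoj,hwzxq] add [jwer,gfs,ooc] -> 9 lines: jsly cogl jwer gfs ooc wym zmmdp aun usfl
Hunk 5: at line 1 remove [jwer,gfs,ooc] add [osyv,itga] -> 8 lines: jsly cogl osyv itga wym zmmdp aun usfl
Hunk 6: at line 5 remove [zmmdp,aun] add [iev,ykb] -> 8 lines: jsly cogl osyv itga wym iev ykb usfl
Final line count: 8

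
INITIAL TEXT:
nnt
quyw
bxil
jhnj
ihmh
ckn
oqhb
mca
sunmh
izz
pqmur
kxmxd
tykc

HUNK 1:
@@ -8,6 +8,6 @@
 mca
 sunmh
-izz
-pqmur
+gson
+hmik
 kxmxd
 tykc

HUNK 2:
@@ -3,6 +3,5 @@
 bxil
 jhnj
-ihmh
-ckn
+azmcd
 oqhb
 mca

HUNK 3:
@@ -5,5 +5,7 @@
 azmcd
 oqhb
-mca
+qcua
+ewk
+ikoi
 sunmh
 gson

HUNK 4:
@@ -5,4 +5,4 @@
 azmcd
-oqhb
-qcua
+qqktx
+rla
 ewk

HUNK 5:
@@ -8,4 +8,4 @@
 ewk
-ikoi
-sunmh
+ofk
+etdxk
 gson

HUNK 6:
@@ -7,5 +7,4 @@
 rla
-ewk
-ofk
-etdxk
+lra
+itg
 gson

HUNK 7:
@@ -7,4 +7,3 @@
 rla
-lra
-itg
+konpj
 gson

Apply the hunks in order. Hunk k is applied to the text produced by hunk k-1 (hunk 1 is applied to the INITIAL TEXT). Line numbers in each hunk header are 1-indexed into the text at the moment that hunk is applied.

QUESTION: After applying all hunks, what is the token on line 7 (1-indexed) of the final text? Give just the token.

Hunk 1: at line 8 remove [izz,pqmur] add [gson,hmik] -> 13 lines: nnt quyw bxil jhnj ihmh ckn oqhb mca sunmh gson hmik kxmxd tykc
Hunk 2: at line 3 remove [ihmh,ckn] add [azmcd] -> 12 lines: nnt quyw bxil jhnj azmcd oqhb mca sunmh gson hmik kxmxd tykc
Hunk 3: at line 5 remove [mca] add [qcua,ewk,ikoi] -> 14 lines: nnt quyw bxil jhnj azmcd oqhb qcua ewk ikoi sunmh gson hmik kxmxd tykc
Hunk 4: at line 5 remove [oqhb,qcua] add [qqktx,rla] -> 14 lines: nnt quyw bxil jhnj azmcd qqktx rla ewk ikoi sunmh gson hmik kxmxd tykc
Hunk 5: at line 8 remove [ikoi,sunmh] add [ofk,etdxk] -> 14 lines: nnt quyw bxil jhnj azmcd qqktx rla ewk ofk etdxk gson hmik kxmxd tykc
Hunk 6: at line 7 remove [ewk,ofk,etdxk] add [lra,itg] -> 13 lines: nnt quyw bxil jhnj azmcd qqktx rla lra itg gson hmik kxmxd tykc
Hunk 7: at line 7 remove [lra,itg] add [konpj] -> 12 lines: nnt quyw bxil jhnj azmcd qqktx rla konpj gson hmik kxmxd tykc
Final line 7: rla

Answer: rla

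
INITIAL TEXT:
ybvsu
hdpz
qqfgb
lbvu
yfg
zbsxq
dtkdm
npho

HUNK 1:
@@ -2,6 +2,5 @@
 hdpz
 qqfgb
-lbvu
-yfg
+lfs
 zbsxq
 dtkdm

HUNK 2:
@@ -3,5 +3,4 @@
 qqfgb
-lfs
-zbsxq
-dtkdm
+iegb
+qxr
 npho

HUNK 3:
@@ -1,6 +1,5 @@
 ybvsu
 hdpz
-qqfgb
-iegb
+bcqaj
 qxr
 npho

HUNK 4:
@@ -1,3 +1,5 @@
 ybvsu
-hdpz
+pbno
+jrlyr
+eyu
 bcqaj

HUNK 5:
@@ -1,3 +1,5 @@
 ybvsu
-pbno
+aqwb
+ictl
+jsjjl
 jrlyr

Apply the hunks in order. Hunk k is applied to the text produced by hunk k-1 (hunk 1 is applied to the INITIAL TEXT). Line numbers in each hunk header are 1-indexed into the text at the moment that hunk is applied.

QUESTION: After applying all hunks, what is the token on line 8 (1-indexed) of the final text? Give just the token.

Answer: qxr

Derivation:
Hunk 1: at line 2 remove [lbvu,yfg] add [lfs] -> 7 lines: ybvsu hdpz qqfgb lfs zbsxq dtkdm npho
Hunk 2: at line 3 remove [lfs,zbsxq,dtkdm] add [iegb,qxr] -> 6 lines: ybvsu hdpz qqfgb iegb qxr npho
Hunk 3: at line 1 remove [qqfgb,iegb] add [bcqaj] -> 5 lines: ybvsu hdpz bcqaj qxr npho
Hunk 4: at line 1 remove [hdpz] add [pbno,jrlyr,eyu] -> 7 lines: ybvsu pbno jrlyr eyu bcqaj qxr npho
Hunk 5: at line 1 remove [pbno] add [aqwb,ictl,jsjjl] -> 9 lines: ybvsu aqwb ictl jsjjl jrlyr eyu bcqaj qxr npho
Final line 8: qxr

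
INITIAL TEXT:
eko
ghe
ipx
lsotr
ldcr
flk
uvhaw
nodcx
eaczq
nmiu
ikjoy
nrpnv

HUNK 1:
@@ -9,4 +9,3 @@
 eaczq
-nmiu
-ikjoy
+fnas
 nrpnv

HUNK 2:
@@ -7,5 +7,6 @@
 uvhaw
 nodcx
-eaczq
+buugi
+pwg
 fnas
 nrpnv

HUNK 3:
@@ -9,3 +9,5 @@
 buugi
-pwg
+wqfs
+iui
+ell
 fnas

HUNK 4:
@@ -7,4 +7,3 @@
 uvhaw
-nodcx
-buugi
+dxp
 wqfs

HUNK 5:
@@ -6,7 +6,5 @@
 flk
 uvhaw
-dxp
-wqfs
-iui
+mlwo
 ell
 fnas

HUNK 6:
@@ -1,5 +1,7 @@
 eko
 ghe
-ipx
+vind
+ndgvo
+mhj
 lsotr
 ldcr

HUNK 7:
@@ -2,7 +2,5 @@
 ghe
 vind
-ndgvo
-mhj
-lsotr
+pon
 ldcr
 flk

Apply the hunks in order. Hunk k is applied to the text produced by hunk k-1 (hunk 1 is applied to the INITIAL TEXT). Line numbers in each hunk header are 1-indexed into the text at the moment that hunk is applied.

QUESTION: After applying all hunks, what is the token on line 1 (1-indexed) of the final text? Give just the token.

Hunk 1: at line 9 remove [nmiu,ikjoy] add [fnas] -> 11 lines: eko ghe ipx lsotr ldcr flk uvhaw nodcx eaczq fnas nrpnv
Hunk 2: at line 7 remove [eaczq] add [buugi,pwg] -> 12 lines: eko ghe ipx lsotr ldcr flk uvhaw nodcx buugi pwg fnas nrpnv
Hunk 3: at line 9 remove [pwg] add [wqfs,iui,ell] -> 14 lines: eko ghe ipx lsotr ldcr flk uvhaw nodcx buugi wqfs iui ell fnas nrpnv
Hunk 4: at line 7 remove [nodcx,buugi] add [dxp] -> 13 lines: eko ghe ipx lsotr ldcr flk uvhaw dxp wqfs iui ell fnas nrpnv
Hunk 5: at line 6 remove [dxp,wqfs,iui] add [mlwo] -> 11 lines: eko ghe ipx lsotr ldcr flk uvhaw mlwo ell fnas nrpnv
Hunk 6: at line 1 remove [ipx] add [vind,ndgvo,mhj] -> 13 lines: eko ghe vind ndgvo mhj lsotr ldcr flk uvhaw mlwo ell fnas nrpnv
Hunk 7: at line 2 remove [ndgvo,mhj,lsotr] add [pon] -> 11 lines: eko ghe vind pon ldcr flk uvhaw mlwo ell fnas nrpnv
Final line 1: eko

Answer: eko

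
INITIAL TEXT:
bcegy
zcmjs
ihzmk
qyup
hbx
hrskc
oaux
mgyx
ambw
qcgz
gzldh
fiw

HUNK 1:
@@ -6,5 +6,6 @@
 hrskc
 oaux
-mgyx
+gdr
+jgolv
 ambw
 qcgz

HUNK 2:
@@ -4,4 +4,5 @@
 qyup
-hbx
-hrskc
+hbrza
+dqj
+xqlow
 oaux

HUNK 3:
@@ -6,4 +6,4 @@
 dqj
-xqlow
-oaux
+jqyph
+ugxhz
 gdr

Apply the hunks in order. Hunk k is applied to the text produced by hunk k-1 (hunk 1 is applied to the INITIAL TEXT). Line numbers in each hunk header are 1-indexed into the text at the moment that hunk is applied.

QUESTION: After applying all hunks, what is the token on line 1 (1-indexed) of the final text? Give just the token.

Hunk 1: at line 6 remove [mgyx] add [gdr,jgolv] -> 13 lines: bcegy zcmjs ihzmk qyup hbx hrskc oaux gdr jgolv ambw qcgz gzldh fiw
Hunk 2: at line 4 remove [hbx,hrskc] add [hbrza,dqj,xqlow] -> 14 lines: bcegy zcmjs ihzmk qyup hbrza dqj xqlow oaux gdr jgolv ambw qcgz gzldh fiw
Hunk 3: at line 6 remove [xqlow,oaux] add [jqyph,ugxhz] -> 14 lines: bcegy zcmjs ihzmk qyup hbrza dqj jqyph ugxhz gdr jgolv ambw qcgz gzldh fiw
Final line 1: bcegy

Answer: bcegy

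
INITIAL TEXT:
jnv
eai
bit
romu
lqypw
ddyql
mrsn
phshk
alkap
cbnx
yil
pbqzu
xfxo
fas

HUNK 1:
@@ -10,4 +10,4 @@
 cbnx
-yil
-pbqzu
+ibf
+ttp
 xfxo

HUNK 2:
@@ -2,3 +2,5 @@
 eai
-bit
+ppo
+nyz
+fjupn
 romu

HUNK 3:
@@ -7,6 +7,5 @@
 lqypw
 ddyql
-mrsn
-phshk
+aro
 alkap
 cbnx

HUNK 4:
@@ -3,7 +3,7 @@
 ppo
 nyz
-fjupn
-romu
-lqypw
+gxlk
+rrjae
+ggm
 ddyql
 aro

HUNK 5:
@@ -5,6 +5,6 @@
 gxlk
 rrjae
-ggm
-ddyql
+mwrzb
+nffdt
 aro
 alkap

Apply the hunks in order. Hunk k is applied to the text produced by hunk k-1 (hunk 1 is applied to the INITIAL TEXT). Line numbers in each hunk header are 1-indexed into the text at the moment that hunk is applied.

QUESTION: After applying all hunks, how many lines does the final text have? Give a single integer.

Hunk 1: at line 10 remove [yil,pbqzu] add [ibf,ttp] -> 14 lines: jnv eai bit romu lqypw ddyql mrsn phshk alkap cbnx ibf ttp xfxo fas
Hunk 2: at line 2 remove [bit] add [ppo,nyz,fjupn] -> 16 lines: jnv eai ppo nyz fjupn romu lqypw ddyql mrsn phshk alkap cbnx ibf ttp xfxo fas
Hunk 3: at line 7 remove [mrsn,phshk] add [aro] -> 15 lines: jnv eai ppo nyz fjupn romu lqypw ddyql aro alkap cbnx ibf ttp xfxo fas
Hunk 4: at line 3 remove [fjupn,romu,lqypw] add [gxlk,rrjae,ggm] -> 15 lines: jnv eai ppo nyz gxlk rrjae ggm ddyql aro alkap cbnx ibf ttp xfxo fas
Hunk 5: at line 5 remove [ggm,ddyql] add [mwrzb,nffdt] -> 15 lines: jnv eai ppo nyz gxlk rrjae mwrzb nffdt aro alkap cbnx ibf ttp xfxo fas
Final line count: 15

Answer: 15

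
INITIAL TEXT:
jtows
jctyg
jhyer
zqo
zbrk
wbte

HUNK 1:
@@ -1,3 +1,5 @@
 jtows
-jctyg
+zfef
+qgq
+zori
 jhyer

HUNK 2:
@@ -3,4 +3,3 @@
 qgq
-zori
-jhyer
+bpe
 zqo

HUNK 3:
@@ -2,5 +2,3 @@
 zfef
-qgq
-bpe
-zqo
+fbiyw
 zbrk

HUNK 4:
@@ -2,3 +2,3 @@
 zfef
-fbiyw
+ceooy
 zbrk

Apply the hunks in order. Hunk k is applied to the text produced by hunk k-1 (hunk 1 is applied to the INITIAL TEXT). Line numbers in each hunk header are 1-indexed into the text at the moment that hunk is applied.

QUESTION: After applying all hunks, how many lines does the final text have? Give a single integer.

Hunk 1: at line 1 remove [jctyg] add [zfef,qgq,zori] -> 8 lines: jtows zfef qgq zori jhyer zqo zbrk wbte
Hunk 2: at line 3 remove [zori,jhyer] add [bpe] -> 7 lines: jtows zfef qgq bpe zqo zbrk wbte
Hunk 3: at line 2 remove [qgq,bpe,zqo] add [fbiyw] -> 5 lines: jtows zfef fbiyw zbrk wbte
Hunk 4: at line 2 remove [fbiyw] add [ceooy] -> 5 lines: jtows zfef ceooy zbrk wbte
Final line count: 5

Answer: 5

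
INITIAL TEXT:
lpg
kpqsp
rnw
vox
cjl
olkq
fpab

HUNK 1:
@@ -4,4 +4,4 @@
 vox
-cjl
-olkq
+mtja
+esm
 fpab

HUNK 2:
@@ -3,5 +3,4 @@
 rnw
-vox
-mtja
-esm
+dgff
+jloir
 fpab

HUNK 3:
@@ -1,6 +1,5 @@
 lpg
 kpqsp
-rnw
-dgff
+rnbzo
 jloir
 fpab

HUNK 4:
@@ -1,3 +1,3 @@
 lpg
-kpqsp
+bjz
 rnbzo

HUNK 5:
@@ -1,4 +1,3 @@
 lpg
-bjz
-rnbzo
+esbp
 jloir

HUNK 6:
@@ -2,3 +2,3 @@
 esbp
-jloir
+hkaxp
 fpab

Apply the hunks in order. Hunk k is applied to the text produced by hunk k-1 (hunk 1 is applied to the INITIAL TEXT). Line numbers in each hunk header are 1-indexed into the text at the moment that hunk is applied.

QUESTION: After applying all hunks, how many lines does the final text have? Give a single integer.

Hunk 1: at line 4 remove [cjl,olkq] add [mtja,esm] -> 7 lines: lpg kpqsp rnw vox mtja esm fpab
Hunk 2: at line 3 remove [vox,mtja,esm] add [dgff,jloir] -> 6 lines: lpg kpqsp rnw dgff jloir fpab
Hunk 3: at line 1 remove [rnw,dgff] add [rnbzo] -> 5 lines: lpg kpqsp rnbzo jloir fpab
Hunk 4: at line 1 remove [kpqsp] add [bjz] -> 5 lines: lpg bjz rnbzo jloir fpab
Hunk 5: at line 1 remove [bjz,rnbzo] add [esbp] -> 4 lines: lpg esbp jloir fpab
Hunk 6: at line 2 remove [jloir] add [hkaxp] -> 4 lines: lpg esbp hkaxp fpab
Final line count: 4

Answer: 4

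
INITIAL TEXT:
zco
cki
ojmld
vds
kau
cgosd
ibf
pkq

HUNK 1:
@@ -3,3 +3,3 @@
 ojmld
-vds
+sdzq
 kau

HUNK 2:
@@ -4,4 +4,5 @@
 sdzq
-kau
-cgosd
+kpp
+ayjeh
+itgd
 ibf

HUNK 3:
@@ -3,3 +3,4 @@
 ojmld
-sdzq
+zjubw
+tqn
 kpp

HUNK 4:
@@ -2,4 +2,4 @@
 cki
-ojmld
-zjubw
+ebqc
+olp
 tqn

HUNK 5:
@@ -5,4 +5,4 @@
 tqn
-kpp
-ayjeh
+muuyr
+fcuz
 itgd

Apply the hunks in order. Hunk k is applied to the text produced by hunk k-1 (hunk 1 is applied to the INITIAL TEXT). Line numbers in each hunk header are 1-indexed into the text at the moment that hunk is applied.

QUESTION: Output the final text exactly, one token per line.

Hunk 1: at line 3 remove [vds] add [sdzq] -> 8 lines: zco cki ojmld sdzq kau cgosd ibf pkq
Hunk 2: at line 4 remove [kau,cgosd] add [kpp,ayjeh,itgd] -> 9 lines: zco cki ojmld sdzq kpp ayjeh itgd ibf pkq
Hunk 3: at line 3 remove [sdzq] add [zjubw,tqn] -> 10 lines: zco cki ojmld zjubw tqn kpp ayjeh itgd ibf pkq
Hunk 4: at line 2 remove [ojmld,zjubw] add [ebqc,olp] -> 10 lines: zco cki ebqc olp tqn kpp ayjeh itgd ibf pkq
Hunk 5: at line 5 remove [kpp,ayjeh] add [muuyr,fcuz] -> 10 lines: zco cki ebqc olp tqn muuyr fcuz itgd ibf pkq

Answer: zco
cki
ebqc
olp
tqn
muuyr
fcuz
itgd
ibf
pkq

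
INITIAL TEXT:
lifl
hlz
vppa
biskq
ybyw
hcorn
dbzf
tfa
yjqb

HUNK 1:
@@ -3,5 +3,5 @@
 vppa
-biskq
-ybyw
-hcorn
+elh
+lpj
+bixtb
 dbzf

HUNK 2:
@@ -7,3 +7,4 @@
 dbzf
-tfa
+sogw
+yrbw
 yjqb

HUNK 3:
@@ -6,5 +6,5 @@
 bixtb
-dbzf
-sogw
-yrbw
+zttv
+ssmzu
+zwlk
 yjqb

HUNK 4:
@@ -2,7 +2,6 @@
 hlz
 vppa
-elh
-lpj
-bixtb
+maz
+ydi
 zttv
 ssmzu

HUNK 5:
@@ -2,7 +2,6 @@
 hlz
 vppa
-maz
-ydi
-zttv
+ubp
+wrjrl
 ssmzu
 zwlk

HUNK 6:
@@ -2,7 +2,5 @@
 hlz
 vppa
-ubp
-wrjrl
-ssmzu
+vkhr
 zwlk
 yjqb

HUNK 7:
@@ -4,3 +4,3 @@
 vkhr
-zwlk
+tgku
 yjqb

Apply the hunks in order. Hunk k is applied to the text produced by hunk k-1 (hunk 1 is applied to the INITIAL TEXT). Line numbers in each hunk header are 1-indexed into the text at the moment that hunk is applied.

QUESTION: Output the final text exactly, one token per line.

Answer: lifl
hlz
vppa
vkhr
tgku
yjqb

Derivation:
Hunk 1: at line 3 remove [biskq,ybyw,hcorn] add [elh,lpj,bixtb] -> 9 lines: lifl hlz vppa elh lpj bixtb dbzf tfa yjqb
Hunk 2: at line 7 remove [tfa] add [sogw,yrbw] -> 10 lines: lifl hlz vppa elh lpj bixtb dbzf sogw yrbw yjqb
Hunk 3: at line 6 remove [dbzf,sogw,yrbw] add [zttv,ssmzu,zwlk] -> 10 lines: lifl hlz vppa elh lpj bixtb zttv ssmzu zwlk yjqb
Hunk 4: at line 2 remove [elh,lpj,bixtb] add [maz,ydi] -> 9 lines: lifl hlz vppa maz ydi zttv ssmzu zwlk yjqb
Hunk 5: at line 2 remove [maz,ydi,zttv] add [ubp,wrjrl] -> 8 lines: lifl hlz vppa ubp wrjrl ssmzu zwlk yjqb
Hunk 6: at line 2 remove [ubp,wrjrl,ssmzu] add [vkhr] -> 6 lines: lifl hlz vppa vkhr zwlk yjqb
Hunk 7: at line 4 remove [zwlk] add [tgku] -> 6 lines: lifl hlz vppa vkhr tgku yjqb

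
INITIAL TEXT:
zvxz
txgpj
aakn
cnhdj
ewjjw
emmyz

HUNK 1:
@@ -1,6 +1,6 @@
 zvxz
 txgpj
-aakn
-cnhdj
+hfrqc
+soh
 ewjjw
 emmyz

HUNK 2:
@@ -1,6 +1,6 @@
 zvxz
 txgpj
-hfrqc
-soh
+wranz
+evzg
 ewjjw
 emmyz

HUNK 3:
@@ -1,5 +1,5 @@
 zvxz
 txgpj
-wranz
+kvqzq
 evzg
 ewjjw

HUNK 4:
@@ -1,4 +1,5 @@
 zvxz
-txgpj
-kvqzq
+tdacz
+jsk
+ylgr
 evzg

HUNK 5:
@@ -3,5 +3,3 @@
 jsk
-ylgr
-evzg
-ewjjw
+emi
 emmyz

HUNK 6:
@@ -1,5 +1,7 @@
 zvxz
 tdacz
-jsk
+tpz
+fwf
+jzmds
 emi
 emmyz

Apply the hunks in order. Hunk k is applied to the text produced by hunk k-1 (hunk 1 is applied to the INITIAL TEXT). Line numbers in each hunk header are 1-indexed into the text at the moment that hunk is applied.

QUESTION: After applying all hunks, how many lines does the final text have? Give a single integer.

Hunk 1: at line 1 remove [aakn,cnhdj] add [hfrqc,soh] -> 6 lines: zvxz txgpj hfrqc soh ewjjw emmyz
Hunk 2: at line 1 remove [hfrqc,soh] add [wranz,evzg] -> 6 lines: zvxz txgpj wranz evzg ewjjw emmyz
Hunk 3: at line 1 remove [wranz] add [kvqzq] -> 6 lines: zvxz txgpj kvqzq evzg ewjjw emmyz
Hunk 4: at line 1 remove [txgpj,kvqzq] add [tdacz,jsk,ylgr] -> 7 lines: zvxz tdacz jsk ylgr evzg ewjjw emmyz
Hunk 5: at line 3 remove [ylgr,evzg,ewjjw] add [emi] -> 5 lines: zvxz tdacz jsk emi emmyz
Hunk 6: at line 1 remove [jsk] add [tpz,fwf,jzmds] -> 7 lines: zvxz tdacz tpz fwf jzmds emi emmyz
Final line count: 7

Answer: 7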